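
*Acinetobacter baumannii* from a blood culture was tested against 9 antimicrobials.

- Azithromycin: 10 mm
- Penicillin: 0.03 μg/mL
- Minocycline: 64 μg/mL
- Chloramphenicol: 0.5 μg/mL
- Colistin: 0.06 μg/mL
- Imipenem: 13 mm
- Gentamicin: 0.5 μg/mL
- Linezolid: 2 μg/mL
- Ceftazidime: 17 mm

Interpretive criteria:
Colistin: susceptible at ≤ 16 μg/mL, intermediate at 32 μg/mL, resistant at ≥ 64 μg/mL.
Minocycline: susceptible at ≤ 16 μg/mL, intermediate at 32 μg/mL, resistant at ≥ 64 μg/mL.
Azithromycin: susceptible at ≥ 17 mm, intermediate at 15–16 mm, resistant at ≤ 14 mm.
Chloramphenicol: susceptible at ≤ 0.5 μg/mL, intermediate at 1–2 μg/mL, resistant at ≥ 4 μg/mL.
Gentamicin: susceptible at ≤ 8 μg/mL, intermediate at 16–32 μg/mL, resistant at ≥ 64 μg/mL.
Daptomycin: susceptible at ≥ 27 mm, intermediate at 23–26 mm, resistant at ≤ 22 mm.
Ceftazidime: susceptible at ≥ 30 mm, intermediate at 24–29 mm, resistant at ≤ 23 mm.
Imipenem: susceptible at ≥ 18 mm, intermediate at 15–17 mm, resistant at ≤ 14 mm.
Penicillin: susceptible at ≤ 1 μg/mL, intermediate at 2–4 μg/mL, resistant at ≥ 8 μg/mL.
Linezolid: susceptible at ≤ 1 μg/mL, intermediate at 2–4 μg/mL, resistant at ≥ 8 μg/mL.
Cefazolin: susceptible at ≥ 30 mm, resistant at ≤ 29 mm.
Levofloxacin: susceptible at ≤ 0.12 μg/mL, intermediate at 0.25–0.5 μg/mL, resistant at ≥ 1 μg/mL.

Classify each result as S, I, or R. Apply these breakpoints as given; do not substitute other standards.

R, S, R, S, S, R, S, I, R

Azithromycin 10 mm: ≤ 14 mm → resistant
Penicillin (0.03 μg/mL) ≤ 1 μg/mL ⇒ susceptible
Minocycline (64 μg/mL) ≥ 64 μg/mL → resistant
Chloramphenicol: 0.5 μg/mL is ≤ 0.5 μg/mL — S
Colistin 0.06 μg/mL: ≤ 16 μg/mL ⇒ susceptible
Imipenem: 13 mm is ≤ 14 mm ⇒ Resistant
Gentamicin 0.5 μg/mL: ≤ 8 μg/mL ⇒ Susceptible
Linezolid 2 μg/mL: in 2–4 μg/mL — Intermediate
Ceftazidime 17 mm: ≤ 23 mm → R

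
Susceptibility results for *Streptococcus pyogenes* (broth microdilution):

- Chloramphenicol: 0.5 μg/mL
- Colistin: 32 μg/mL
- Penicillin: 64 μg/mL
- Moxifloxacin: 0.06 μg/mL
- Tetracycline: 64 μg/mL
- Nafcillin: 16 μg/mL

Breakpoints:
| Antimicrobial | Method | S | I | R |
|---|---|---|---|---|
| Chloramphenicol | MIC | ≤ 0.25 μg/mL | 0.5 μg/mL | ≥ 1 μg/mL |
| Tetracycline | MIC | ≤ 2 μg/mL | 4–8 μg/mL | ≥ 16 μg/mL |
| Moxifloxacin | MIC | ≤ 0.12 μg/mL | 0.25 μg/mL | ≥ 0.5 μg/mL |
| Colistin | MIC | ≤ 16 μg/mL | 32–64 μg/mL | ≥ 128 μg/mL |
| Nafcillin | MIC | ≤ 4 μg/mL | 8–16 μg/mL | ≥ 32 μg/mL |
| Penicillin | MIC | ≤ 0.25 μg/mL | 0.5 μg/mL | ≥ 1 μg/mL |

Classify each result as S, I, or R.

Chloramphenicol 0.5 μg/mL: = 0.5 μg/mL → I
Colistin 32 μg/mL: in 32–64 μg/mL — I
Penicillin (64 μg/mL) ≥ 1 μg/mL → resistant
Moxifloxacin (0.06 μg/mL) ≤ 0.12 μg/mL ⇒ susceptible
Tetracycline (64 μg/mL) ≥ 16 μg/mL → Resistant
Nafcillin: 16 μg/mL is in 8–16 μg/mL → Intermediate

I, I, R, S, R, I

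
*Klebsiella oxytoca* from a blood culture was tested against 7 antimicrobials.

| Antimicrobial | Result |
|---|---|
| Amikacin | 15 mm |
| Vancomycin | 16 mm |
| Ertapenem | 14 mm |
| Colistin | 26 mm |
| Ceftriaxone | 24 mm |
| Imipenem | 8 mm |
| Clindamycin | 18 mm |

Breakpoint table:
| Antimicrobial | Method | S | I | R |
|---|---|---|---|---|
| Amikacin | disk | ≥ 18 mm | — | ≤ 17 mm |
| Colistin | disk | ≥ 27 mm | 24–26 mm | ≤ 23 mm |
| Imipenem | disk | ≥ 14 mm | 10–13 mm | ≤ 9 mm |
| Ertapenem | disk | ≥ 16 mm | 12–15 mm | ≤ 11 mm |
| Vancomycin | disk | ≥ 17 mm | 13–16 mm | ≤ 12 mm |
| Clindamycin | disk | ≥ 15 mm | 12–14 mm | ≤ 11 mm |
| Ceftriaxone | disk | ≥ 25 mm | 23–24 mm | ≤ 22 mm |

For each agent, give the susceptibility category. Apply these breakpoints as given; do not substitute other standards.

Amikacin (15 mm) ≤ 17 mm ⇒ Resistant
Vancomycin (16 mm) in 13–16 mm → I
Ertapenem (14 mm) in 12–15 mm — I
Colistin: 26 mm is in 24–26 mm → intermediate
Ceftriaxone 24 mm: in 23–24 mm → intermediate
Imipenem: 8 mm is ≤ 9 mm — R
Clindamycin (18 mm) ≥ 15 mm → susceptible

R, I, I, I, I, R, S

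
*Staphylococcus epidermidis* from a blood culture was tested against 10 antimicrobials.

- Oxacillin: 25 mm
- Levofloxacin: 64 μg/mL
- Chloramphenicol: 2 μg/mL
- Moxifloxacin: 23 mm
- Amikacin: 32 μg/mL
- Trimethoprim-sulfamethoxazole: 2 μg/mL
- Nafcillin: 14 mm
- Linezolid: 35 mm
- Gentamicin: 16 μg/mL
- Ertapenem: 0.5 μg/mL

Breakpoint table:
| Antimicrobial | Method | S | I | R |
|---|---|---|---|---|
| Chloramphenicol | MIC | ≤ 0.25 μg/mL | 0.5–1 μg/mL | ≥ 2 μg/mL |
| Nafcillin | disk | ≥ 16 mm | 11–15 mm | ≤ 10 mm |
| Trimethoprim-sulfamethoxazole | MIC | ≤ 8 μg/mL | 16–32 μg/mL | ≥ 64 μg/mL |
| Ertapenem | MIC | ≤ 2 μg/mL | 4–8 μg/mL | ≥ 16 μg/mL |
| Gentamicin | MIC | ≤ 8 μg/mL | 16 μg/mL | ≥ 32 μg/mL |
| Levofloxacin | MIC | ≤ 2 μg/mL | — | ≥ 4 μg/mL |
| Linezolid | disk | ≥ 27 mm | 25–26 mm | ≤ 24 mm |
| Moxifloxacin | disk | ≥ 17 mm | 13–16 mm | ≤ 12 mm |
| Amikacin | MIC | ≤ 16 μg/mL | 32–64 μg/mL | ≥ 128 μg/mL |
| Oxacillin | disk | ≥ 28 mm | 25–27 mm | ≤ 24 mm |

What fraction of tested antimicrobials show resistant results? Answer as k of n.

2 of 10

Oxacillin (25 mm) in 25–27 mm ⇒ Intermediate
Levofloxacin 64 μg/mL: ≥ 4 μg/mL — R
Chloramphenicol 2 μg/mL: ≥ 2 μg/mL ⇒ resistant
Moxifloxacin 23 mm: ≥ 17 mm — S
Amikacin: 32 μg/mL is in 32–64 μg/mL ⇒ Intermediate
Trimethoprim-sulfamethoxazole: 2 μg/mL is ≤ 8 μg/mL — S
Nafcillin: 14 mm is in 11–15 mm — intermediate
Linezolid (35 mm) ≥ 27 mm → susceptible
Gentamicin 16 μg/mL: = 16 μg/mL ⇒ I
Ertapenem 0.5 μg/mL: ≤ 2 μg/mL — Susceptible
Resistant: 2/10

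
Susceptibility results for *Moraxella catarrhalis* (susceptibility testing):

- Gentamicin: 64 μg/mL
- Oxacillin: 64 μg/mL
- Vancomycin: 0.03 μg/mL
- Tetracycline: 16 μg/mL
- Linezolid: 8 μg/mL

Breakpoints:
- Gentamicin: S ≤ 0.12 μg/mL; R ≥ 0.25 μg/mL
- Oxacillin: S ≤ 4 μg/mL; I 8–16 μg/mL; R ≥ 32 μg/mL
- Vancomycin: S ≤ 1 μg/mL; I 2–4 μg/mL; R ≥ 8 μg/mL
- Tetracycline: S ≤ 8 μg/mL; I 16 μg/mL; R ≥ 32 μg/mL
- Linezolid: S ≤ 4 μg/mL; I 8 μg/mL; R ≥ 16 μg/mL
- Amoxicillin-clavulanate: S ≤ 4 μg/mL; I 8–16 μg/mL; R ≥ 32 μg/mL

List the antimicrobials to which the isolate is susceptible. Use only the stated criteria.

Gentamicin 64 μg/mL: ≥ 0.25 μg/mL ⇒ resistant
Oxacillin (64 μg/mL) ≥ 32 μg/mL ⇒ Resistant
Vancomycin 0.03 μg/mL: ≤ 1 μg/mL → susceptible
Tetracycline: 16 μg/mL is = 16 μg/mL → Intermediate
Linezolid 8 μg/mL: = 8 μg/mL ⇒ Intermediate

vancomycin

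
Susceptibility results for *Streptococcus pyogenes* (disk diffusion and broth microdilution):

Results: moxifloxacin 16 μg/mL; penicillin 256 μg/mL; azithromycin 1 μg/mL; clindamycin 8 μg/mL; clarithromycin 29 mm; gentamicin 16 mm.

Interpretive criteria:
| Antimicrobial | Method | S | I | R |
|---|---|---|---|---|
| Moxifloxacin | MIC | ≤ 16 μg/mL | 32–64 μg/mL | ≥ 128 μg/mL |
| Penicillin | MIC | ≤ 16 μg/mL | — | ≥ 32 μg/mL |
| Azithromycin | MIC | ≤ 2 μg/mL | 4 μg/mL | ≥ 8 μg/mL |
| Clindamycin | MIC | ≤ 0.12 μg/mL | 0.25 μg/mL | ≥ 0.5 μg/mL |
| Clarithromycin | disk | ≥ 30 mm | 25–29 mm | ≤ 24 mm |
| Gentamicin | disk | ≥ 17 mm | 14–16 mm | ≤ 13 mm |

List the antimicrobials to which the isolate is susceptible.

moxifloxacin, azithromycin

Moxifloxacin: 16 μg/mL is ≤ 16 μg/mL ⇒ Susceptible
Penicillin (256 μg/mL) ≥ 32 μg/mL → resistant
Azithromycin (1 μg/mL) ≤ 2 μg/mL — Susceptible
Clindamycin (8 μg/mL) ≥ 0.5 μg/mL ⇒ resistant
Clarithromycin: 29 mm is in 25–29 mm → Intermediate
Gentamicin: 16 mm is in 14–16 mm → Intermediate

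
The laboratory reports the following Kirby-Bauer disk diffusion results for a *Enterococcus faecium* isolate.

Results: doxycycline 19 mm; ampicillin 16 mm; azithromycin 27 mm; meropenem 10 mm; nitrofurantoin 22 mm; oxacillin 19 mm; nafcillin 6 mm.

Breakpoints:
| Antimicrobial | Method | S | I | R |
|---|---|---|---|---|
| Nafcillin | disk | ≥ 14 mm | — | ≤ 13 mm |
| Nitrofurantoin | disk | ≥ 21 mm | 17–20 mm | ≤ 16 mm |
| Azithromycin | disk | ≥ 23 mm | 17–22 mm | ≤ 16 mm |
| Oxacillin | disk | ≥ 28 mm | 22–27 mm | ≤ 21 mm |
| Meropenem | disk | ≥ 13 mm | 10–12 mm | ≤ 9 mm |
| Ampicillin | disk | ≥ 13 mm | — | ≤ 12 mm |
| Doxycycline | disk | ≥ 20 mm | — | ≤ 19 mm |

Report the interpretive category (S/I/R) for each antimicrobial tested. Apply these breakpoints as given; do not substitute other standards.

R, S, S, I, S, R, R

Doxycycline (19 mm) ≤ 19 mm — Resistant
Ampicillin (16 mm) ≥ 13 mm ⇒ Susceptible
Azithromycin: 27 mm is ≥ 23 mm ⇒ susceptible
Meropenem 10 mm: in 10–12 mm → I
Nitrofurantoin (22 mm) ≥ 21 mm — susceptible
Oxacillin 19 mm: ≤ 21 mm — R
Nafcillin 6 mm: ≤ 13 mm — resistant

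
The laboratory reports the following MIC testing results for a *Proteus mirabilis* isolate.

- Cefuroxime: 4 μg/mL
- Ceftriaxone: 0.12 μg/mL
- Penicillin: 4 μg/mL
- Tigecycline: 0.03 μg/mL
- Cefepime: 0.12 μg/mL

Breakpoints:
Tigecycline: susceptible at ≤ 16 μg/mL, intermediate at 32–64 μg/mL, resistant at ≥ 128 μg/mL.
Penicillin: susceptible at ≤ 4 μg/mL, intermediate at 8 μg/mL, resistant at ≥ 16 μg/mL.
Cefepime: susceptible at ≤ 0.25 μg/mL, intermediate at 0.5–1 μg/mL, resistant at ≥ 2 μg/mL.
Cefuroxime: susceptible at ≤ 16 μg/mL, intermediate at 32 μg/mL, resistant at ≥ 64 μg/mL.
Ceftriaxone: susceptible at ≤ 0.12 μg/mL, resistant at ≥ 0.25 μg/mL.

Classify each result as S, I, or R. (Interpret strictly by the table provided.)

S, S, S, S, S

Cefuroxime: 4 μg/mL is ≤ 16 μg/mL → Susceptible
Ceftriaxone: 0.12 μg/mL is ≤ 0.12 μg/mL → Susceptible
Penicillin: 4 μg/mL is ≤ 4 μg/mL — S
Tigecycline: 0.03 μg/mL is ≤ 16 μg/mL ⇒ Susceptible
Cefepime: 0.12 μg/mL is ≤ 0.25 μg/mL → S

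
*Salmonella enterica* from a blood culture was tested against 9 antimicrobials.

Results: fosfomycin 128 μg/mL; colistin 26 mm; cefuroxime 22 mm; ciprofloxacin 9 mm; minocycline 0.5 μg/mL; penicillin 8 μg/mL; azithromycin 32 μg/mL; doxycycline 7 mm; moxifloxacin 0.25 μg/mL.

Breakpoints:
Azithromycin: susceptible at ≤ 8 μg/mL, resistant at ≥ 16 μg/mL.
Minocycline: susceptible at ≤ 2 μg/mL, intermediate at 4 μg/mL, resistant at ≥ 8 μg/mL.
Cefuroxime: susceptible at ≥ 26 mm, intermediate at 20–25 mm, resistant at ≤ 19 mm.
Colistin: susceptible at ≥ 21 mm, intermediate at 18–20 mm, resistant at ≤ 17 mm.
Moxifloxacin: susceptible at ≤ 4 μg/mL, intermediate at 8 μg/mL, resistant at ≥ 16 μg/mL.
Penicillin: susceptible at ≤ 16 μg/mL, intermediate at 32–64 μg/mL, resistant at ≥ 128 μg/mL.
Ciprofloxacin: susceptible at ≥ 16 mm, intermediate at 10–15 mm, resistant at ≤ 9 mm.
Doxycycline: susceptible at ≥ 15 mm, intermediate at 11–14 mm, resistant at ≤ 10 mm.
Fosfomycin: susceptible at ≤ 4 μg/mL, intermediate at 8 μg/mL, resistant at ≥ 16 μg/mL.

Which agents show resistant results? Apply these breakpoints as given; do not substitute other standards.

Fosfomycin (128 μg/mL) ≥ 16 μg/mL — R
Colistin: 26 mm is ≥ 21 mm — susceptible
Cefuroxime (22 mm) in 20–25 mm — Intermediate
Ciprofloxacin (9 mm) ≤ 9 mm — R
Minocycline 0.5 μg/mL: ≤ 2 μg/mL ⇒ Susceptible
Penicillin 8 μg/mL: ≤ 16 μg/mL → susceptible
Azithromycin (32 μg/mL) ≥ 16 μg/mL → Resistant
Doxycycline 7 mm: ≤ 10 mm — Resistant
Moxifloxacin 0.25 μg/mL: ≤ 4 μg/mL — S

fosfomycin, ciprofloxacin, azithromycin, doxycycline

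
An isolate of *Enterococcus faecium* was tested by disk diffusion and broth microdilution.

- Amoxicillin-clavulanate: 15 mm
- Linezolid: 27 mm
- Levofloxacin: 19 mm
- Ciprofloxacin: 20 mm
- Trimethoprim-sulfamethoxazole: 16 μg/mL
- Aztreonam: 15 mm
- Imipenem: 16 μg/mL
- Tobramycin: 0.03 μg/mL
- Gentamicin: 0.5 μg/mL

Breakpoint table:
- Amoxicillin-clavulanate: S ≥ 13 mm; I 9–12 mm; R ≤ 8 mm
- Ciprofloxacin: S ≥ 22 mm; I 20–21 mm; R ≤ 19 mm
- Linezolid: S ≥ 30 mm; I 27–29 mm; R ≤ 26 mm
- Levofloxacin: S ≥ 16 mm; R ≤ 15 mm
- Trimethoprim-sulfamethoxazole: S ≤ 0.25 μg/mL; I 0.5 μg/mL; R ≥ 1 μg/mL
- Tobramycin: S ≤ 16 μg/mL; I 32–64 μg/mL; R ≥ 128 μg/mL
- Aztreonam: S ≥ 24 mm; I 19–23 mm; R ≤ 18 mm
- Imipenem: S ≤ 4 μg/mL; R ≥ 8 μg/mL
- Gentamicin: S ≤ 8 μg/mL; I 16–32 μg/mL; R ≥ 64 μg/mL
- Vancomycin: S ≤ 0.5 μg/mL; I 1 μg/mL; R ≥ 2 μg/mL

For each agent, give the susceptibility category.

Amoxicillin-clavulanate (15 mm) ≥ 13 mm → S
Linezolid 27 mm: in 27–29 mm → I
Levofloxacin: 19 mm is ≥ 16 mm — Susceptible
Ciprofloxacin: 20 mm is in 20–21 mm ⇒ Intermediate
Trimethoprim-sulfamethoxazole (16 μg/mL) ≥ 1 μg/mL ⇒ resistant
Aztreonam 15 mm: ≤ 18 mm → Resistant
Imipenem 16 μg/mL: ≥ 8 μg/mL ⇒ Resistant
Tobramycin (0.03 μg/mL) ≤ 16 μg/mL — susceptible
Gentamicin (0.5 μg/mL) ≤ 8 μg/mL — S

S, I, S, I, R, R, R, S, S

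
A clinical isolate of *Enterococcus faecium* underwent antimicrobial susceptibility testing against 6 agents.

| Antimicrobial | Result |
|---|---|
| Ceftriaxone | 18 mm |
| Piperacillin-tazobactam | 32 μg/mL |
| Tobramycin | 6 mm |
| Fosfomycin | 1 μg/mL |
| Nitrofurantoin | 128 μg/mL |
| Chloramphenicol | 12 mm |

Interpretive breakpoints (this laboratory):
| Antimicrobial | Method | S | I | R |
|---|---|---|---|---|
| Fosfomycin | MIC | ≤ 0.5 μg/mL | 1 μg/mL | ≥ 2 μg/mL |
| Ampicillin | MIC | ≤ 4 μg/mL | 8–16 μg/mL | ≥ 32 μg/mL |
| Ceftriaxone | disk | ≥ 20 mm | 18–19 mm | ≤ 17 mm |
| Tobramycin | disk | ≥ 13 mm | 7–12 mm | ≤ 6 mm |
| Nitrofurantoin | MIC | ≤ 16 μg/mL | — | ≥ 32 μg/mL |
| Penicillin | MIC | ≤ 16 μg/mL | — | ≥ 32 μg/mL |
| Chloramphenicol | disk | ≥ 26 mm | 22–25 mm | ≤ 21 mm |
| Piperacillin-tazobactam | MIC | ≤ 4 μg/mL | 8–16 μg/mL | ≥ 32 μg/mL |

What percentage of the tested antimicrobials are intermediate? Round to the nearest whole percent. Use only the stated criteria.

Ceftriaxone: 18 mm is in 18–19 mm → Intermediate
Piperacillin-tazobactam (32 μg/mL) ≥ 32 μg/mL ⇒ Resistant
Tobramycin 6 mm: ≤ 6 mm — R
Fosfomycin: 1 μg/mL is = 1 μg/mL — intermediate
Nitrofurantoin (128 μg/mL) ≥ 32 μg/mL → R
Chloramphenicol: 12 mm is ≤ 21 mm → Resistant
Intermediate: 2/6

33%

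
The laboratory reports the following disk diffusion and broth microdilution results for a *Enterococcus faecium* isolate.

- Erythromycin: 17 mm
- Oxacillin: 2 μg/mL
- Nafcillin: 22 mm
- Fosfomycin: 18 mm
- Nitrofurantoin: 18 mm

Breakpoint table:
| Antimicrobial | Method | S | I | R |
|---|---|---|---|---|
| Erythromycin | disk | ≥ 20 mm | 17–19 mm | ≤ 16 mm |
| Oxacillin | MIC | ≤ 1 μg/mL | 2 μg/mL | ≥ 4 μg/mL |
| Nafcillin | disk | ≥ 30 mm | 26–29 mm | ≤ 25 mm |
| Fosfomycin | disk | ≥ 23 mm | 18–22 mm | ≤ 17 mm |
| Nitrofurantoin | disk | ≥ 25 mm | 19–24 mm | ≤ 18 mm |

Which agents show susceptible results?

Erythromycin (17 mm) in 17–19 mm ⇒ I
Oxacillin (2 μg/mL) = 2 μg/mL → intermediate
Nafcillin 22 mm: ≤ 25 mm ⇒ R
Fosfomycin: 18 mm is in 18–22 mm — intermediate
Nitrofurantoin: 18 mm is ≤ 18 mm → R

none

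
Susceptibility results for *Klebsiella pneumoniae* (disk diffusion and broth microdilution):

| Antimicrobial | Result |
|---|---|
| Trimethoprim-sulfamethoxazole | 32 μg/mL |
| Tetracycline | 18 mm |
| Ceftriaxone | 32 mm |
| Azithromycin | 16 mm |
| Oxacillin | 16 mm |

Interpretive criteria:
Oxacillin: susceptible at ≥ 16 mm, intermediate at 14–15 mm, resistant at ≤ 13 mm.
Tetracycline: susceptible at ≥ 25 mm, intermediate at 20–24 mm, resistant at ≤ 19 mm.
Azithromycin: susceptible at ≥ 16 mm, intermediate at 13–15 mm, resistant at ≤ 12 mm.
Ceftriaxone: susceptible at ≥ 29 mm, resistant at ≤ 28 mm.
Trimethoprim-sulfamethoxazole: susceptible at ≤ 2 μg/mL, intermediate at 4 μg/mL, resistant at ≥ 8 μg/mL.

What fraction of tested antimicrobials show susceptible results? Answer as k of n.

3 of 5

Trimethoprim-sulfamethoxazole 32 μg/mL: ≥ 8 μg/mL — resistant
Tetracycline: 18 mm is ≤ 19 mm → Resistant
Ceftriaxone (32 mm) ≥ 29 mm → S
Azithromycin: 16 mm is ≥ 16 mm — susceptible
Oxacillin 16 mm: ≥ 16 mm → susceptible
Susceptible: 3/5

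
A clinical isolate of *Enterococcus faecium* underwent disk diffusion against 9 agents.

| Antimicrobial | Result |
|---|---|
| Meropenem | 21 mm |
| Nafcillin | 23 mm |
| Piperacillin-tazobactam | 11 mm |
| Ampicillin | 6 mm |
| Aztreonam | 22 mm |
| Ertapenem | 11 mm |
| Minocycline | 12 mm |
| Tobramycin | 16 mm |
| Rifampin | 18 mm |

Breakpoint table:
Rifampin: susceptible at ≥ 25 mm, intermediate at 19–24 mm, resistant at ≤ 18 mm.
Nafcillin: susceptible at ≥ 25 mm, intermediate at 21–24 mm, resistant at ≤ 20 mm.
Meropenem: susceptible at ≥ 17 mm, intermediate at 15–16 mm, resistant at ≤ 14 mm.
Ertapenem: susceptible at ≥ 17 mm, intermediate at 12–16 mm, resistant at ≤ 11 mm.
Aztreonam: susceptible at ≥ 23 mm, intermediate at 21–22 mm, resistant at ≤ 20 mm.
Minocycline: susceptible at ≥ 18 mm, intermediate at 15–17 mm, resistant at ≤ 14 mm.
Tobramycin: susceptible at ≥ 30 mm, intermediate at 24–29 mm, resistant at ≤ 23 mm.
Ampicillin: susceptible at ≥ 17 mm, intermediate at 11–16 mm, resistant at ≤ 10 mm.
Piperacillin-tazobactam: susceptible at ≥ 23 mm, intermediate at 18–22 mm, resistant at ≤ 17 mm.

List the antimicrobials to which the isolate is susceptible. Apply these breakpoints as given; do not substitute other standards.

Meropenem: 21 mm is ≥ 17 mm ⇒ susceptible
Nafcillin 23 mm: in 21–24 mm ⇒ Intermediate
Piperacillin-tazobactam 11 mm: ≤ 17 mm → resistant
Ampicillin: 6 mm is ≤ 10 mm → Resistant
Aztreonam: 22 mm is in 21–22 mm ⇒ intermediate
Ertapenem 11 mm: ≤ 11 mm → resistant
Minocycline: 12 mm is ≤ 14 mm ⇒ Resistant
Tobramycin (16 mm) ≤ 23 mm → R
Rifampin: 18 mm is ≤ 18 mm — Resistant

meropenem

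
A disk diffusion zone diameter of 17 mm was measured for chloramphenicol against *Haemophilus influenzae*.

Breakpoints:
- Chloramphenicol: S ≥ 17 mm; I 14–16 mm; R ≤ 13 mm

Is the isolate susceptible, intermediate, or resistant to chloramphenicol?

Chloramphenicol 17 mm: ≥ 17 mm — susceptible

Susceptible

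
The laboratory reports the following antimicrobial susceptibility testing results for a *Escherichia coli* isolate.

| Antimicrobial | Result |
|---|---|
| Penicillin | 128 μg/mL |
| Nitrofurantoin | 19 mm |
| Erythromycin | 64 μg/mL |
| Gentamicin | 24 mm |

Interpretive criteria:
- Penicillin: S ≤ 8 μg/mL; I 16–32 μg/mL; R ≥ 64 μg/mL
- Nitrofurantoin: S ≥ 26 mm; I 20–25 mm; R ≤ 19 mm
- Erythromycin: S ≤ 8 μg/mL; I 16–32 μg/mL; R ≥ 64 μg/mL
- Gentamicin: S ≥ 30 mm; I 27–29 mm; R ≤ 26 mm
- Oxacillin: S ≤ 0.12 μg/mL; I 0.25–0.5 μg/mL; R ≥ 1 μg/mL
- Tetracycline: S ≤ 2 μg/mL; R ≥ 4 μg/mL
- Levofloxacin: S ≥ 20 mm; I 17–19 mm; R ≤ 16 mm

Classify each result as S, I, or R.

R, R, R, R

Penicillin: 128 μg/mL is ≥ 64 μg/mL — Resistant
Nitrofurantoin (19 mm) ≤ 19 mm → R
Erythromycin: 64 μg/mL is ≥ 64 μg/mL ⇒ Resistant
Gentamicin: 24 mm is ≤ 26 mm — Resistant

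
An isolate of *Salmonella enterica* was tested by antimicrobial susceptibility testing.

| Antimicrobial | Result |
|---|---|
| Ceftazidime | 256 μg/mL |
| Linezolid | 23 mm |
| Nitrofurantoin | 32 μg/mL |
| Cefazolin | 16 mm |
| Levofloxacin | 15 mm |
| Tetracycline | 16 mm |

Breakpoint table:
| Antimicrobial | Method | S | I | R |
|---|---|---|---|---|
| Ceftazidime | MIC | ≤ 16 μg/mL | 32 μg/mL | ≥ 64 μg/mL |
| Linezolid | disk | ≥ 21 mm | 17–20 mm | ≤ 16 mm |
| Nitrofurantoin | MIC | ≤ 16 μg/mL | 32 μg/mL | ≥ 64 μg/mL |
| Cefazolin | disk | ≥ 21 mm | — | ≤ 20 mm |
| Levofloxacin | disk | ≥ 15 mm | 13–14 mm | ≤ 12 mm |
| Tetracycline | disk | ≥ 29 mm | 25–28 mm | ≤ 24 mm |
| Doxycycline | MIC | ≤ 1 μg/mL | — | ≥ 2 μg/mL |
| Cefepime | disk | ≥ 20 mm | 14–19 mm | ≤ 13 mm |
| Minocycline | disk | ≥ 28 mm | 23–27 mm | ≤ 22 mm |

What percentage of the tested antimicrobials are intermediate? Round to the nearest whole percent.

Ceftazidime 256 μg/mL: ≥ 64 μg/mL → resistant
Linezolid (23 mm) ≥ 21 mm — S
Nitrofurantoin (32 μg/mL) = 32 μg/mL — I
Cefazolin: 16 mm is ≤ 20 mm — resistant
Levofloxacin 15 mm: ≥ 15 mm — S
Tetracycline 16 mm: ≤ 24 mm — Resistant
Intermediate: 1/6

17%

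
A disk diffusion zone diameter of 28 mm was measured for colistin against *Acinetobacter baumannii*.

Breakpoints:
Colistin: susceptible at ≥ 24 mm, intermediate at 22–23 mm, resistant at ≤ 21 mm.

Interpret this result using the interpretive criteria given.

Susceptible

Colistin 28 mm: ≥ 24 mm — S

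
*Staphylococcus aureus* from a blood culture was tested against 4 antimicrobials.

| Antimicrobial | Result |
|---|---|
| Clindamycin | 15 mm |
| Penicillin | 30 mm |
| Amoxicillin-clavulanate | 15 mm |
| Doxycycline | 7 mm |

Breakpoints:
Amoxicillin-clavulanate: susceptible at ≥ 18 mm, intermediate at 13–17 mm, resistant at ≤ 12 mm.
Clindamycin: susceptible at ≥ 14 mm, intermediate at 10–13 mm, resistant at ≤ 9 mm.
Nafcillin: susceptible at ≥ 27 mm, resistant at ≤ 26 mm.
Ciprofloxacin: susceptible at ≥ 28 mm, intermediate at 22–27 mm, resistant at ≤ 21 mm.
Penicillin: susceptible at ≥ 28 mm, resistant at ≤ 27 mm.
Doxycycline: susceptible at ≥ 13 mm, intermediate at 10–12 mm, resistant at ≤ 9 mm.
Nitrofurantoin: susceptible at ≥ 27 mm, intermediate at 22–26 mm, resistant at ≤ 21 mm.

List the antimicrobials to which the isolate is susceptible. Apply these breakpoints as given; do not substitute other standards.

Clindamycin 15 mm: ≥ 14 mm — Susceptible
Penicillin: 30 mm is ≥ 28 mm → Susceptible
Amoxicillin-clavulanate: 15 mm is in 13–17 mm — intermediate
Doxycycline: 7 mm is ≤ 9 mm ⇒ resistant

clindamycin, penicillin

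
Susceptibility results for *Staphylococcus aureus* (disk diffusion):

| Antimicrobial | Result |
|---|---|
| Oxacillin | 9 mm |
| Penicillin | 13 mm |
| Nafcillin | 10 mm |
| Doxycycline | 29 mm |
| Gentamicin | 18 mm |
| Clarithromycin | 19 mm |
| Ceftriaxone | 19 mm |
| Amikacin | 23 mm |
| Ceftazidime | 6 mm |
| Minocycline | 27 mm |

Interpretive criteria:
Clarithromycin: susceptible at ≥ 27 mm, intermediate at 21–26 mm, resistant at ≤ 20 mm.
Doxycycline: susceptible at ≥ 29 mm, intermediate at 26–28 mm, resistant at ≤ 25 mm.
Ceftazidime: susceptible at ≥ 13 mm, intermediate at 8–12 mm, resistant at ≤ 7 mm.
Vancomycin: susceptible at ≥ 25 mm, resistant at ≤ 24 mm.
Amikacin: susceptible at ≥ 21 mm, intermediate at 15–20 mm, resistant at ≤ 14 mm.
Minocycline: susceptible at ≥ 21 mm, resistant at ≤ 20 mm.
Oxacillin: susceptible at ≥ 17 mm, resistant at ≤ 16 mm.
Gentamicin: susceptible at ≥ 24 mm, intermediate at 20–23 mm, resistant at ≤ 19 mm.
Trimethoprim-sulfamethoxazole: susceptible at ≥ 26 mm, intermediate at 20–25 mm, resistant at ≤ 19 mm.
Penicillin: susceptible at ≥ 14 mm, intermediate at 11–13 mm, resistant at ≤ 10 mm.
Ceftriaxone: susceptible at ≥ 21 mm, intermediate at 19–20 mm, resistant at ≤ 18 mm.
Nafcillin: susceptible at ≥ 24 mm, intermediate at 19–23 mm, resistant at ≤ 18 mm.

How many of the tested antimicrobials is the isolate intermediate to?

Oxacillin 9 mm: ≤ 16 mm ⇒ resistant
Penicillin: 13 mm is in 11–13 mm → intermediate
Nafcillin 10 mm: ≤ 18 mm → resistant
Doxycycline: 29 mm is ≥ 29 mm ⇒ susceptible
Gentamicin 18 mm: ≤ 19 mm ⇒ resistant
Clarithromycin 19 mm: ≤ 20 mm ⇒ resistant
Ceftriaxone: 19 mm is in 19–20 mm → I
Amikacin (23 mm) ≥ 21 mm ⇒ Susceptible
Ceftazidime: 6 mm is ≤ 7 mm ⇒ Resistant
Minocycline 27 mm: ≥ 21 mm → Susceptible
Intermediate: 2

2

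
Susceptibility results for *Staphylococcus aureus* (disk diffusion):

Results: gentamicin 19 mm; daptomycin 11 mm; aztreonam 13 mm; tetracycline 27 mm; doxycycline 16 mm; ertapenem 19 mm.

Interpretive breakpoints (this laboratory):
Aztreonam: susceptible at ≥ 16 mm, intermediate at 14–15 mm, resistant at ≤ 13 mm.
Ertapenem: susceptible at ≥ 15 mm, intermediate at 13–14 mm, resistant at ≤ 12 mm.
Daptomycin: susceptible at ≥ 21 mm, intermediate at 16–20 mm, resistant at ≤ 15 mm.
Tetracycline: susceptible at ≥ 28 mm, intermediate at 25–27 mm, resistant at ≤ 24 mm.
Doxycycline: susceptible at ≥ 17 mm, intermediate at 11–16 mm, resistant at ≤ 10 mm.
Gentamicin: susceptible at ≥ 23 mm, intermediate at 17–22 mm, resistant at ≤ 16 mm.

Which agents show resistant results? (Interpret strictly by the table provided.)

daptomycin, aztreonam

Gentamicin: 19 mm is in 17–22 mm — Intermediate
Daptomycin: 11 mm is ≤ 15 mm — R
Aztreonam (13 mm) ≤ 13 mm — Resistant
Tetracycline 27 mm: in 25–27 mm → Intermediate
Doxycycline 16 mm: in 11–16 mm → I
Ertapenem: 19 mm is ≥ 15 mm ⇒ S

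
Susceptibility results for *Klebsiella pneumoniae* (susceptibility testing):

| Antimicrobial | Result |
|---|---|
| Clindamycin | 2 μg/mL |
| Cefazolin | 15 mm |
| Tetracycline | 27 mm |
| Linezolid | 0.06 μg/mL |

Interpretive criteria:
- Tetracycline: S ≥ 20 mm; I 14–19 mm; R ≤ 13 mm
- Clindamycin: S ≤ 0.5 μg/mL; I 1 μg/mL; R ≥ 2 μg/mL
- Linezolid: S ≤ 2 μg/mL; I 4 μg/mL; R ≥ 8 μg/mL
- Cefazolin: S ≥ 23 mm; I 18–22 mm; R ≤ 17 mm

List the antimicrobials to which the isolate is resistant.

clindamycin, cefazolin

Clindamycin: 2 μg/mL is ≥ 2 μg/mL ⇒ R
Cefazolin 15 mm: ≤ 17 mm ⇒ Resistant
Tetracycline: 27 mm is ≥ 20 mm — susceptible
Linezolid (0.06 μg/mL) ≤ 2 μg/mL ⇒ Susceptible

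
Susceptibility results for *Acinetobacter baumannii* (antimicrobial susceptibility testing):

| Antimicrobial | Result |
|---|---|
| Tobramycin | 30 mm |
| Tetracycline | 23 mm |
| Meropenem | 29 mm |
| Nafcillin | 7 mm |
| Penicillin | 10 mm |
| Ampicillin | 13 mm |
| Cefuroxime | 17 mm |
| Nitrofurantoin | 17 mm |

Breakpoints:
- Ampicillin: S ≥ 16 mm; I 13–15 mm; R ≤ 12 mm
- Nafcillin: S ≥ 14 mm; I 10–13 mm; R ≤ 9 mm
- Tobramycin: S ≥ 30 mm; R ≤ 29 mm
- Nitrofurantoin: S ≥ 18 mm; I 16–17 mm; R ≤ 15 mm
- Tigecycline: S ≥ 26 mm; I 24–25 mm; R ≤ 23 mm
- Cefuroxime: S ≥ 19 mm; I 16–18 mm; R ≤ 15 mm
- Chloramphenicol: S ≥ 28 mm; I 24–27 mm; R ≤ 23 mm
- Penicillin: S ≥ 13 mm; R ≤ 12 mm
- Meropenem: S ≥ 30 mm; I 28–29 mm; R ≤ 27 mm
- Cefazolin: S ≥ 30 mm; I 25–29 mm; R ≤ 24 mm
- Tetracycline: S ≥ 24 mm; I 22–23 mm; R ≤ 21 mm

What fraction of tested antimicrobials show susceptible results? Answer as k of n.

1 of 8

Tobramycin 30 mm: ≥ 30 mm ⇒ Susceptible
Tetracycline: 23 mm is in 22–23 mm — intermediate
Meropenem (29 mm) in 28–29 mm → intermediate
Nafcillin 7 mm: ≤ 9 mm — resistant
Penicillin 10 mm: ≤ 12 mm — R
Ampicillin 13 mm: in 13–15 mm → I
Cefuroxime (17 mm) in 16–18 mm → intermediate
Nitrofurantoin (17 mm) in 16–17 mm ⇒ Intermediate
Susceptible: 1/8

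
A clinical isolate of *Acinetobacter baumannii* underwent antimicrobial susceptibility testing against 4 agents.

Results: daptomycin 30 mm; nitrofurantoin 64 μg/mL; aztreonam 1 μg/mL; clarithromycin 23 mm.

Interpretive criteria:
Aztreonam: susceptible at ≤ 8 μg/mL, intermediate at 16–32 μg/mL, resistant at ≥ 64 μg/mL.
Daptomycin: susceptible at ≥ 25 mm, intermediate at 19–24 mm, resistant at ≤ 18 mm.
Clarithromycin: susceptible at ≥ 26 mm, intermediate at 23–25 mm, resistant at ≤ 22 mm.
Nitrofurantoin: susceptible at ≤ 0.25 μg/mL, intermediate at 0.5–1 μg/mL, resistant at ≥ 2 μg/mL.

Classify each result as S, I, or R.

S, R, S, I

Daptomycin (30 mm) ≥ 25 mm → Susceptible
Nitrofurantoin 64 μg/mL: ≥ 2 μg/mL ⇒ Resistant
Aztreonam: 1 μg/mL is ≤ 8 μg/mL ⇒ susceptible
Clarithromycin: 23 mm is in 23–25 mm → intermediate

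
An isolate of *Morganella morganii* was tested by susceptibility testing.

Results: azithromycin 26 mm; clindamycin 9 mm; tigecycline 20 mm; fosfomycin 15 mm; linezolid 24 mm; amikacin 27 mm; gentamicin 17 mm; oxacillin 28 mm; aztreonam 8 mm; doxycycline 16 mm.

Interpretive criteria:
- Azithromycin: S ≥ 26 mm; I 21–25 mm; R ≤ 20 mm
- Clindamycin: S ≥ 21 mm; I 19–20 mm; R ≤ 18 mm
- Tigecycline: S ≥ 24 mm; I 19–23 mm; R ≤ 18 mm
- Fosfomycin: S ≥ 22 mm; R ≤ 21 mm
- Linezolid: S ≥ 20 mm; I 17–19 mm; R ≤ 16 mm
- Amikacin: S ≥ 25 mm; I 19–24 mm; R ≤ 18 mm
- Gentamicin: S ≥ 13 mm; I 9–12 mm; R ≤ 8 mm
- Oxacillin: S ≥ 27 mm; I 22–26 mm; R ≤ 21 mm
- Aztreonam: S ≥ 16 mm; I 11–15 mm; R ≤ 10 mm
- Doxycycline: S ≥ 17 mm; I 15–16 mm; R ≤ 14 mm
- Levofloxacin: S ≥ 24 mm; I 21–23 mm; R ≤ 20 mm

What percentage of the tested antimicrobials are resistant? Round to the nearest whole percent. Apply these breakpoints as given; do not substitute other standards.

Azithromycin (26 mm) ≥ 26 mm → susceptible
Clindamycin (9 mm) ≤ 18 mm ⇒ resistant
Tigecycline 20 mm: in 19–23 mm — intermediate
Fosfomycin (15 mm) ≤ 21 mm → resistant
Linezolid (24 mm) ≥ 20 mm ⇒ Susceptible
Amikacin 27 mm: ≥ 25 mm — Susceptible
Gentamicin (17 mm) ≥ 13 mm ⇒ Susceptible
Oxacillin (28 mm) ≥ 27 mm ⇒ S
Aztreonam (8 mm) ≤ 10 mm → resistant
Doxycycline: 16 mm is in 15–16 mm → Intermediate
Resistant: 3/10

30%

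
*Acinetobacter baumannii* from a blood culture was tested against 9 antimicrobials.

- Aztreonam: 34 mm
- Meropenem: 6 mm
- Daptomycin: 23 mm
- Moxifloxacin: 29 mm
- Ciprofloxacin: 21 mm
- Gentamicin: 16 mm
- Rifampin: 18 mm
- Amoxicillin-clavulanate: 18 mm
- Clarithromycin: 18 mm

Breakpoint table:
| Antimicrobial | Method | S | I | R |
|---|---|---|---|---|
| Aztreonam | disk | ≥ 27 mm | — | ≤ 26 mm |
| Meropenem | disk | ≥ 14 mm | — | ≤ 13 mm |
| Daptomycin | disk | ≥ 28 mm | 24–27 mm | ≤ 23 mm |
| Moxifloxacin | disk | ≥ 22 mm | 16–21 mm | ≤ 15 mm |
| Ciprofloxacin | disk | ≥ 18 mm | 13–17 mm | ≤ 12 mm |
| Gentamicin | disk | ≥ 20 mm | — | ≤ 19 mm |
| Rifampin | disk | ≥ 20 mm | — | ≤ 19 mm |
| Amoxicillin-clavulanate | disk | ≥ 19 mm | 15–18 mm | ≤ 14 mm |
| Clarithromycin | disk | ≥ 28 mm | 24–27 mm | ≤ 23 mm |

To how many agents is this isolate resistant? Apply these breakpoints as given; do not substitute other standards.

Aztreonam (34 mm) ≥ 27 mm ⇒ susceptible
Meropenem: 6 mm is ≤ 13 mm — R
Daptomycin 23 mm: ≤ 23 mm ⇒ Resistant
Moxifloxacin: 29 mm is ≥ 22 mm ⇒ susceptible
Ciprofloxacin (21 mm) ≥ 18 mm → Susceptible
Gentamicin 16 mm: ≤ 19 mm — R
Rifampin 18 mm: ≤ 19 mm → resistant
Amoxicillin-clavulanate 18 mm: in 15–18 mm — intermediate
Clarithromycin (18 mm) ≤ 23 mm ⇒ Resistant
Resistant: 5

5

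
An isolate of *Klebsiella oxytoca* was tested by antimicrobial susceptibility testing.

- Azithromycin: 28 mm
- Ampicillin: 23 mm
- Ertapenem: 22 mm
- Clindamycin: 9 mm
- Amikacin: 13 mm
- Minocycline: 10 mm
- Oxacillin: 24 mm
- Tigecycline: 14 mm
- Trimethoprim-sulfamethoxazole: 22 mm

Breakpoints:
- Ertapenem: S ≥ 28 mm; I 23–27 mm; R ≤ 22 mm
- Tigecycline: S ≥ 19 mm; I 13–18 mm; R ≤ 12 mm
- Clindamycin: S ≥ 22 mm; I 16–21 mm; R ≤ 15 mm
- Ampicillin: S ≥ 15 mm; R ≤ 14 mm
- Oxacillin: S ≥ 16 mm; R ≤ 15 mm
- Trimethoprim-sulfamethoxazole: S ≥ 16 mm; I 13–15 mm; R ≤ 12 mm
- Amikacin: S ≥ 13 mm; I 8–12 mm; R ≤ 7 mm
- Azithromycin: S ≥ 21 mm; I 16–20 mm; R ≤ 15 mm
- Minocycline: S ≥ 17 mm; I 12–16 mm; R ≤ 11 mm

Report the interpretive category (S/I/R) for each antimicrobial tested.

S, S, R, R, S, R, S, I, S

Azithromycin: 28 mm is ≥ 21 mm ⇒ S
Ampicillin 23 mm: ≥ 15 mm — Susceptible
Ertapenem 22 mm: ≤ 22 mm — Resistant
Clindamycin: 9 mm is ≤ 15 mm ⇒ R
Amikacin (13 mm) ≥ 13 mm ⇒ susceptible
Minocycline (10 mm) ≤ 11 mm ⇒ R
Oxacillin: 24 mm is ≥ 16 mm — Susceptible
Tigecycline (14 mm) in 13–18 mm → intermediate
Trimethoprim-sulfamethoxazole (22 mm) ≥ 16 mm ⇒ S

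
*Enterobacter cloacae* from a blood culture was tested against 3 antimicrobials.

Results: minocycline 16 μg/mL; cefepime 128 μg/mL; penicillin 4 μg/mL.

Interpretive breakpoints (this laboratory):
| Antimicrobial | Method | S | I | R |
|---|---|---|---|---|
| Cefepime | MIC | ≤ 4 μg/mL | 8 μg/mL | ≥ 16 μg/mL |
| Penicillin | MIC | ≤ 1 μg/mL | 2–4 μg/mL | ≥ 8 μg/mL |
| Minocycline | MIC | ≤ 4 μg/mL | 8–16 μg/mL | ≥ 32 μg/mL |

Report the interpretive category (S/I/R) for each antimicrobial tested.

Minocycline (16 μg/mL) in 8–16 μg/mL ⇒ I
Cefepime 128 μg/mL: ≥ 16 μg/mL ⇒ R
Penicillin (4 μg/mL) in 2–4 μg/mL → intermediate

I, R, I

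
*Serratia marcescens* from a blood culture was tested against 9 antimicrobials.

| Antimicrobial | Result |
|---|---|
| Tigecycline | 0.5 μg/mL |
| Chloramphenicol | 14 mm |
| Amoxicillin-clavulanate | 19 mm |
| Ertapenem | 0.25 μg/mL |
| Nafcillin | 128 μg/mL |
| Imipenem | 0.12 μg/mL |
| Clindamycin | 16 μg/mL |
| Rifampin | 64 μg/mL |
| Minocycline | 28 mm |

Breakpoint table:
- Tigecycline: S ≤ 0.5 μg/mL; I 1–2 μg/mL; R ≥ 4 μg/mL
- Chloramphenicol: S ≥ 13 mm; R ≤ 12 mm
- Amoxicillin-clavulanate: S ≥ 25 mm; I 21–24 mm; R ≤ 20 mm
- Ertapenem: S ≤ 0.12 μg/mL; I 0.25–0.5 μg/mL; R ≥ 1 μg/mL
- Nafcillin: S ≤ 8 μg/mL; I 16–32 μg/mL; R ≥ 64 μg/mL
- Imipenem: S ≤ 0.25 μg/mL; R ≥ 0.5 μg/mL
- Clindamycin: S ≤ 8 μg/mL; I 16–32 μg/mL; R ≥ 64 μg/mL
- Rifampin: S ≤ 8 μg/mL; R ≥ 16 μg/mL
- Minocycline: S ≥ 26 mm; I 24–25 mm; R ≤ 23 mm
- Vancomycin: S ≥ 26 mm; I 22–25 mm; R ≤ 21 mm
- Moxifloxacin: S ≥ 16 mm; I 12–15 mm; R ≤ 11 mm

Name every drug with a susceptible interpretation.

Tigecycline 0.5 μg/mL: ≤ 0.5 μg/mL ⇒ susceptible
Chloramphenicol: 14 mm is ≥ 13 mm ⇒ Susceptible
Amoxicillin-clavulanate 19 mm: ≤ 20 mm ⇒ R
Ertapenem: 0.25 μg/mL is in 0.25–0.5 μg/mL — Intermediate
Nafcillin (128 μg/mL) ≥ 64 μg/mL — Resistant
Imipenem 0.12 μg/mL: ≤ 0.25 μg/mL → Susceptible
Clindamycin: 16 μg/mL is in 16–32 μg/mL → intermediate
Rifampin 64 μg/mL: ≥ 16 μg/mL — R
Minocycline 28 mm: ≥ 26 mm ⇒ S

tigecycline, chloramphenicol, imipenem, minocycline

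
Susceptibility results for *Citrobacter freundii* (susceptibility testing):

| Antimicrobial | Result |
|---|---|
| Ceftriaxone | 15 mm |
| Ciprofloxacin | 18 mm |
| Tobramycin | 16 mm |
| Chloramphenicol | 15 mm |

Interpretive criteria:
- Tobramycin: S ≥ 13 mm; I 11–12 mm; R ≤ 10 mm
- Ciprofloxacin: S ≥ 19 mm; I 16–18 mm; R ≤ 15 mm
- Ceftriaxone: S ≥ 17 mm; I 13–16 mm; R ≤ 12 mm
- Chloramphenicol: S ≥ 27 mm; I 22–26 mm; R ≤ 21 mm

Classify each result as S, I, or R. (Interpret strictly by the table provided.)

Ceftriaxone 15 mm: in 13–16 mm ⇒ intermediate
Ciprofloxacin: 18 mm is in 16–18 mm ⇒ Intermediate
Tobramycin 16 mm: ≥ 13 mm → Susceptible
Chloramphenicol 15 mm: ≤ 21 mm — resistant

I, I, S, R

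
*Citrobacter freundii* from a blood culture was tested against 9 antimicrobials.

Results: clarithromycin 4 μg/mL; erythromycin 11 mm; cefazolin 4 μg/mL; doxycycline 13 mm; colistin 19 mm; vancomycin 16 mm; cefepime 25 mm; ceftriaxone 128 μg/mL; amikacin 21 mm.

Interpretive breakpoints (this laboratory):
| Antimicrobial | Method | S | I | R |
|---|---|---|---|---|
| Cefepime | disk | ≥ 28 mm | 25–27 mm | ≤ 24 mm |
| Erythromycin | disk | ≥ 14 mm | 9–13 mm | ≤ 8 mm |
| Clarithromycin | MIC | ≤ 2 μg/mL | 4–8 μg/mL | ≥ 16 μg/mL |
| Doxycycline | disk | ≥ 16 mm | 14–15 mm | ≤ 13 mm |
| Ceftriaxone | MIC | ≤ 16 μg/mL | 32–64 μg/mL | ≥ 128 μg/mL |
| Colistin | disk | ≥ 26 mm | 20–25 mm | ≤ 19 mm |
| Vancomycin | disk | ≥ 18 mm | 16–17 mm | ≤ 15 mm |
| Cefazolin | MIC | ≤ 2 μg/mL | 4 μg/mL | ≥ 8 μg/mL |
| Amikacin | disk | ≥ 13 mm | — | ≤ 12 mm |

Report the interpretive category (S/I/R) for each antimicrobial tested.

Clarithromycin 4 μg/mL: in 4–8 μg/mL → intermediate
Erythromycin (11 mm) in 9–13 mm — intermediate
Cefazolin 4 μg/mL: = 4 μg/mL — I
Doxycycline: 13 mm is ≤ 13 mm — Resistant
Colistin (19 mm) ≤ 19 mm — Resistant
Vancomycin 16 mm: in 16–17 mm — I
Cefepime: 25 mm is in 25–27 mm — I
Ceftriaxone: 128 μg/mL is ≥ 128 μg/mL ⇒ R
Amikacin (21 mm) ≥ 13 mm — S

I, I, I, R, R, I, I, R, S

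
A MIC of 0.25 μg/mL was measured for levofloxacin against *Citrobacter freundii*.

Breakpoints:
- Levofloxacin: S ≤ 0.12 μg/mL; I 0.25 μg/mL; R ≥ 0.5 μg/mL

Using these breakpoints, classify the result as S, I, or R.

Levofloxacin: 0.25 μg/mL is = 0.25 μg/mL ⇒ I

Intermediate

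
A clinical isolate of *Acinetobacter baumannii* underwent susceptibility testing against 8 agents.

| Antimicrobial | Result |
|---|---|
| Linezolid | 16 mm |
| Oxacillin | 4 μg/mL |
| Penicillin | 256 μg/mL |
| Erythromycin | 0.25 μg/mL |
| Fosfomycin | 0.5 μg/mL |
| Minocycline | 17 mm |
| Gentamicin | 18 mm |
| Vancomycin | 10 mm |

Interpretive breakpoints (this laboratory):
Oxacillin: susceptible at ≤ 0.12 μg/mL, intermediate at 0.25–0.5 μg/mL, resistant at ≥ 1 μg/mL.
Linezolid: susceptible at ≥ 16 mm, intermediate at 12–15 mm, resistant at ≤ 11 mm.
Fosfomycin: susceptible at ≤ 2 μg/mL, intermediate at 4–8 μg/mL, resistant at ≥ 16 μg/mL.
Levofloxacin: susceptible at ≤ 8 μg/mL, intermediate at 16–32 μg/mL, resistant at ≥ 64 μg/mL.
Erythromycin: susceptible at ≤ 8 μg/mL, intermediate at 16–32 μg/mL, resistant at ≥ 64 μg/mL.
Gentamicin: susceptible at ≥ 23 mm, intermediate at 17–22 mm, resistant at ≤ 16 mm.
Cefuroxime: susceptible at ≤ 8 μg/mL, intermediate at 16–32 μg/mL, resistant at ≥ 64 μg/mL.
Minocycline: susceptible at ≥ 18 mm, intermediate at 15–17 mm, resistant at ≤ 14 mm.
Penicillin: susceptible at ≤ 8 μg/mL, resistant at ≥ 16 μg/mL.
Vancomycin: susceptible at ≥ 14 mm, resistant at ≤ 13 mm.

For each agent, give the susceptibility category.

Linezolid: 16 mm is ≥ 16 mm → S
Oxacillin (4 μg/mL) ≥ 1 μg/mL → R
Penicillin 256 μg/mL: ≥ 16 μg/mL ⇒ Resistant
Erythromycin 0.25 μg/mL: ≤ 8 μg/mL — susceptible
Fosfomycin 0.5 μg/mL: ≤ 2 μg/mL ⇒ S
Minocycline 17 mm: in 15–17 mm ⇒ intermediate
Gentamicin: 18 mm is in 17–22 mm ⇒ intermediate
Vancomycin (10 mm) ≤ 13 mm → Resistant

S, R, R, S, S, I, I, R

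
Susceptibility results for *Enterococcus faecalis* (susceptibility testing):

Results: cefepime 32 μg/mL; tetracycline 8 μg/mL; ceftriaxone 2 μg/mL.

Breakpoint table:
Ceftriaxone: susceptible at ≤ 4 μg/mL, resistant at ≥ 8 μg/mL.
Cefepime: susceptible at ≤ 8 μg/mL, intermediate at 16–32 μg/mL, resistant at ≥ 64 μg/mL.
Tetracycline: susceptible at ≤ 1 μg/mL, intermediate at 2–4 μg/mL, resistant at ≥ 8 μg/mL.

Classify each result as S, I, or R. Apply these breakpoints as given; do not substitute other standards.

Cefepime (32 μg/mL) in 16–32 μg/mL — Intermediate
Tetracycline 8 μg/mL: ≥ 8 μg/mL ⇒ Resistant
Ceftriaxone (2 μg/mL) ≤ 4 μg/mL → S

I, R, S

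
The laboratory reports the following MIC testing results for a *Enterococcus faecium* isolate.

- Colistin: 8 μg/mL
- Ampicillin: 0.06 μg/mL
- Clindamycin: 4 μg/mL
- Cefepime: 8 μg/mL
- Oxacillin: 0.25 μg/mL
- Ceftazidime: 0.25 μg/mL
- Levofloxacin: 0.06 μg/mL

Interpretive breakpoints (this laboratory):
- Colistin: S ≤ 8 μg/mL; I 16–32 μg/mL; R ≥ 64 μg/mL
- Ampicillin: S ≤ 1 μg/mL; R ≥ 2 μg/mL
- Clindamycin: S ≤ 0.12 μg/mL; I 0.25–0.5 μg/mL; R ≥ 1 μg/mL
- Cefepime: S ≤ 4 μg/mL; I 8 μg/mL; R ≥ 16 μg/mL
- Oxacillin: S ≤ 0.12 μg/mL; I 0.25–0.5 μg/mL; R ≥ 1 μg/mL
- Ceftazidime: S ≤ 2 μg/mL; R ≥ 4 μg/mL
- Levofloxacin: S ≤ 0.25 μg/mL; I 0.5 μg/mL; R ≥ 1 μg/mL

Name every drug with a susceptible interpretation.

Colistin 8 μg/mL: ≤ 8 μg/mL → susceptible
Ampicillin 0.06 μg/mL: ≤ 1 μg/mL → S
Clindamycin: 4 μg/mL is ≥ 1 μg/mL — R
Cefepime 8 μg/mL: = 8 μg/mL — I
Oxacillin: 0.25 μg/mL is in 0.25–0.5 μg/mL ⇒ intermediate
Ceftazidime (0.25 μg/mL) ≤ 2 μg/mL — S
Levofloxacin: 0.06 μg/mL is ≤ 0.25 μg/mL → S

colistin, ampicillin, ceftazidime, levofloxacin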